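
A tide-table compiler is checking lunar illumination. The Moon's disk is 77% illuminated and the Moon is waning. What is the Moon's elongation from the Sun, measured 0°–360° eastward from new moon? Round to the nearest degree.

From f = (1 − cos θ)/2: cos θ = 1 − 2×0.77 = -0.540; arccos → 122.7°.
Since the Moon is past full (waning), take the reflex angle: θ = 360° − 122.7° = 237.3°.

237°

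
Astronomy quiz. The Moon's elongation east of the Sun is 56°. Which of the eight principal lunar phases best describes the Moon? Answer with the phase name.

56° lies in the waxing crescent sector of the 8-phase cycle.

waxing crescent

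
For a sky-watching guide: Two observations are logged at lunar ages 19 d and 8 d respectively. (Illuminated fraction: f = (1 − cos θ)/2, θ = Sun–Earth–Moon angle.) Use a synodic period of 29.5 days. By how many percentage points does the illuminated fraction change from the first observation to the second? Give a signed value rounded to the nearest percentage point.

θ₁ = 360° × 19/29.5 = 231.9°, f₁ = (1 − cos θ₁)/2 = 0.809.
θ₂ = 360° × 8/29.5 = 97.6°, f₂ = (1 − cos θ₂)/2 = 0.566.
Change = f₂ − f₁ = -0.242 → -24 percentage points.

-24 pp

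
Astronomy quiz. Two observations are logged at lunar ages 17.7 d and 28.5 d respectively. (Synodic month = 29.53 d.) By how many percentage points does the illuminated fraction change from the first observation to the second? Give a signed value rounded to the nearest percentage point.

θ₁ = 360° × 17.7/29.53 = 215.8°, f₁ = (1 − cos θ₁)/2 = 0.906.
θ₂ = 360° × 28.5/29.53 = 347.4°, f₂ = (1 − cos θ₂)/2 = 0.012.
Change = f₂ − f₁ = -0.894 → -89 percentage points.

-89 pp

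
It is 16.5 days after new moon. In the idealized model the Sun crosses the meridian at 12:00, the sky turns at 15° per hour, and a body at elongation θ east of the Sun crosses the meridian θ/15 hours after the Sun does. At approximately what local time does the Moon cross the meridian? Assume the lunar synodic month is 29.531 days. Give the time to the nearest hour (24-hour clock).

Phase angle: θ = 360°·(16.5 d)/(29.531 d) = 201.1°.
At 15° of sky rotation per hour, 201.1° corresponds to a 13.41 h lag.
12:00 + 13.41 h ≈ 01:25 → 01:00 to the nearest hour.

01:00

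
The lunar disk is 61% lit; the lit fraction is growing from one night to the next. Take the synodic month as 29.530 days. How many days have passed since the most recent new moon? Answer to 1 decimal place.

Invert f = (1 − cos θ)/2 to get cos θ = 1 − 2(0.61) = -0.220, hence θ₀ = arccos -0.220 = 102.7°.
The Moon is waxing (0°–180°), so θ = 102.7° directly.
At 360°/29.530 d per day, 102.7° corresponds to 8.42 days.

8.4 days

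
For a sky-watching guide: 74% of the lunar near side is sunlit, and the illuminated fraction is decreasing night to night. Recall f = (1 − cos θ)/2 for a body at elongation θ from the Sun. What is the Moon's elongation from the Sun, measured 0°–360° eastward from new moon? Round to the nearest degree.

241°

Invert f = (1 − cos θ)/2 to get cos θ = 1 − 2(0.74) = -0.480, hence θ₀ = arccos -0.480 = 118.7°.
Since the Moon is past full (waning), take the reflex angle: θ = 360° − 118.7° = 241.3°.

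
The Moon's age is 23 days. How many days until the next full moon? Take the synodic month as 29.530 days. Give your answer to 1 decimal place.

21.3 days

Full moon is 0.5 of the way through the cycle: age 0.5 × 29.530 = 14.765 d.
Already past this cycle's full moon; the next is at 14.765 + 29.530 = 44.295 d, so 44.295 − 23 = 21.295 days.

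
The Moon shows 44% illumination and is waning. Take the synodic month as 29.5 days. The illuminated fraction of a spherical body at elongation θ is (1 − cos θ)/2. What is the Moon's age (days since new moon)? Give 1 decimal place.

22.7 days

Invert f = (1 − cos θ)/2 to get cos θ = 1 − 2(0.44) = 0.120, hence θ₀ = arccos 0.120 = 83.1°.
Since the Moon is past full (waning), take the reflex angle: θ = 360° − 83.1° = 276.9°.
At 360°/29.5 d per day, 276.9° corresponds to 22.69 days.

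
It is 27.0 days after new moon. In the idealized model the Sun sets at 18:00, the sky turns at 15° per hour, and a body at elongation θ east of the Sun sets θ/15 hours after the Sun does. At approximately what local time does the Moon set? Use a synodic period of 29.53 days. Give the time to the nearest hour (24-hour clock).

16:00

Elongation θ = 360° × 27.0/29.53 ≈ 329.2°.
The Moon trails the Sun by θ/15 = 329.2/15 ≈ 21.94 hours.
18:00 + 21.94 h ≈ 15:57 → 16:00 to the nearest hour.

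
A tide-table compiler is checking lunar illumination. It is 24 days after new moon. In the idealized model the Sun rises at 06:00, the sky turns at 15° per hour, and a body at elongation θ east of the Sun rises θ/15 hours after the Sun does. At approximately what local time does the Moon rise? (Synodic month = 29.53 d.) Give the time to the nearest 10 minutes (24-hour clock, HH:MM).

Elongation θ = 360° × 24/29.53 ≈ 292.6°.
The Moon trails the Sun by θ/15 = 292.6/15 ≈ 19.51 hours.
06:00 + 19.506 h ≈ 01:30 → 01:30 to the nearest ten minutes.

01:30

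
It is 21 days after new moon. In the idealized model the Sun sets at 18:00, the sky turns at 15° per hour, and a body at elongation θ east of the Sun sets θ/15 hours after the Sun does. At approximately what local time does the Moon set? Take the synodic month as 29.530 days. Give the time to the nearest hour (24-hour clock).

11:00

The Moon has covered 21/29.530 of its cycle, so θ ≈ 360° × 21/29.530 = 256.0°.
At 15° of sky rotation per hour, 256.0° corresponds to a 17.07 h lag.
18:00 + 17.07 h ≈ 11:04 → 11:00 to the nearest hour.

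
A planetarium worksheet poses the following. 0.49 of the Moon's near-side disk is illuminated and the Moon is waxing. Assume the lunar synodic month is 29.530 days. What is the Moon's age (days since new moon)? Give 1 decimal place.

7.3 days

Invert f = (1 − cos θ)/2 to get cos θ = 1 − 2(0.49) = 0.020, hence θ₀ = arccos 0.020 = 88.9°.
Waxing ⇒ before full, so θ = 88.9°.
That fraction of the synodic month is 88.9/360 × 29.530 d ≈ 7.29 d.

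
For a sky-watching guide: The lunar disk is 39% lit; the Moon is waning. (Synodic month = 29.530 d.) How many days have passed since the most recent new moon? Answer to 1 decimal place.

Invert f = (1 − cos θ)/2 to get cos θ = 1 − 2(0.39) = 0.220, hence θ₀ = arccos 0.220 = 77.3°.
Since the Moon is past full (waning), take the reflex angle: θ = 360° − 77.3° = 282.7°.
That fraction of the synodic month is 282.7/360 × 29.530 d ≈ 23.19 d.

23.2 days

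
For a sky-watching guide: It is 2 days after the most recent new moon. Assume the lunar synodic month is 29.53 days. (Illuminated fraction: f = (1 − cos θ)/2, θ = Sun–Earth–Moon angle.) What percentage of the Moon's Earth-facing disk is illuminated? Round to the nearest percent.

Phase angle: θ = 360°·(2 d)/(29.53 d) = 24.4°.
Illuminated fraction = (1 − cos 24.4°)/2 = (1 − 0.911)/2 ≈ 0.045, so 4%.

4%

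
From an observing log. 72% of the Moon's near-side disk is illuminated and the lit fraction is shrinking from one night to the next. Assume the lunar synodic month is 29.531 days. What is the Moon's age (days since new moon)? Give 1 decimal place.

20.0 days

From f = (1 − cos θ)/2: cos θ = 1 − 2×0.72 = -0.440; arccos → 116.1°.
A waning Moon lies in 180°–360°, so θ = 360° − 116.1° = 243.9°.
At 360°/29.531 d per day, 243.9° corresponds to 20.01 days.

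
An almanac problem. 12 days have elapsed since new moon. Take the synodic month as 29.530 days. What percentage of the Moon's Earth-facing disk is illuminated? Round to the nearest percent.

92%

The Moon has covered 12/29.530 of its cycle, so θ ≈ 360° × 12/29.530 = 146.3°.
With cos θ = (-0.832), the lit fraction is (1 − (-0.832))/2 ≈ 0.916, so 92%.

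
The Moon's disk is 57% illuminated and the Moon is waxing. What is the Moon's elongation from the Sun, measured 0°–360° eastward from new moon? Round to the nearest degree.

From f = (1 − cos θ)/2: cos θ = 1 − 2×0.57 = -0.140; arccos → 98.0°.
Waxing ⇒ before full, so θ = 98.0°.

98°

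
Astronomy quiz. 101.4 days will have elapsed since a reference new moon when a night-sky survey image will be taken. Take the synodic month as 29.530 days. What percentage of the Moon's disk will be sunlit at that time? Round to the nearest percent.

101.4 d spans 3 complete synodic months (3 × 29.530 = 88.59 d) plus 12.81 d.
Phase angle: θ = 360°·(12.81 d)/(29.530 d) = 156.2°.
Illuminated fraction = (1 − cos 156.2°)/2 = (1 − (-0.915))/2 ≈ 0.957, so 96%.

96%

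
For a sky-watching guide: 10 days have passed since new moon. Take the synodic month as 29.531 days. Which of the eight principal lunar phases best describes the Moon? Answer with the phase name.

waxing gibbous

At 10/29.531 of the cycle, θ ≈ 122° — the waxing gibbous range.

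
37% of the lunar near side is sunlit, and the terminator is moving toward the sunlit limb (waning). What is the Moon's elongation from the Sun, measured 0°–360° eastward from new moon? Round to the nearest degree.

Invert f = (1 − cos θ)/2 to get cos θ = 1 − 2(0.37) = 0.260, hence θ₀ = arccos 0.260 = 74.9°.
A waning Moon lies in 180°–360°, so θ = 360° − 74.9° = 285.1°.

285°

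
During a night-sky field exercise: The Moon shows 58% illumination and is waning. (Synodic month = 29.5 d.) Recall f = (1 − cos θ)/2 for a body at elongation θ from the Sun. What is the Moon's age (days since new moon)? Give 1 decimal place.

21.4 days

From f = (1 − cos θ)/2: cos θ = 1 − 2×0.58 = -0.160; arccos → 99.2°.
Waning ⇒ past full, so θ = 360° − 99.2° = 260.8°.
That fraction of the synodic month is 260.8/360 × 29.5 d ≈ 21.37 d.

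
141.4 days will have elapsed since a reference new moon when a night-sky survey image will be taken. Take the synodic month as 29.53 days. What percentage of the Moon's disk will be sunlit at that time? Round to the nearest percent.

38%

141.4 d spans 4 complete synodic months (4 × 29.53 = 118.12 d) plus 23.28 d.
Elongation θ = 360° × 23.28/29.53 ≈ 283.8°.
With cos θ = 0.239, the lit fraction is (1 − 0.239)/2 ≈ 0.381, so 38%.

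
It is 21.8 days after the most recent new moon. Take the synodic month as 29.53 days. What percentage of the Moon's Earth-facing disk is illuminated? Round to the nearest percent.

54%

Phase angle: θ = 360°·(21.8 d)/(29.53 d) = 265.8°.
Illuminated fraction = (1 − cos 265.8°)/2 = (1 − (-0.074))/2 ≈ 0.537, so 54%.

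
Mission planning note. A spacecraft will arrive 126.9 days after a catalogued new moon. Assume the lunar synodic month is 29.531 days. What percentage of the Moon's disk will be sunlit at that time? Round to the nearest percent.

65%

126.9/29.531 = 4.297 lunations, so 4 complete cycles and 8.78 d into the next.
Elongation θ = 360° × 8.78/29.531 ≈ 107.0°.
cos 107.0° = (-0.292), so f = (1 − (-0.292))/2 = 0.646, so 65%.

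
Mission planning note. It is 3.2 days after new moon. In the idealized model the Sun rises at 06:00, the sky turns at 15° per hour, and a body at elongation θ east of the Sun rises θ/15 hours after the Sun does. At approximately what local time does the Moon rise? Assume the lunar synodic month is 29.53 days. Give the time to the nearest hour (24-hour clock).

The Moon has covered 3.2/29.53 of its cycle, so θ ≈ 360° × 3.2/29.53 = 39.0°.
At 15° of sky rotation per hour, 39.0° corresponds to a 2.60 h lag.
06:00 + 2.60 h ≈ 08:36 → 09:00 to the nearest hour.

09:00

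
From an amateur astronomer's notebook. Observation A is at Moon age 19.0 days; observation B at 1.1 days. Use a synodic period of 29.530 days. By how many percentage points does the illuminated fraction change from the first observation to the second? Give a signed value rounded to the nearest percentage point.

-80 percentage points

First observation: θ = 360°·19.0/29.530 = 231.6°, so f = 0.810.
Second observation: θ = 13.4°, f = 0.014.
Δf = 0.014 − 0.810 = -0.797, i.e. -80 pp.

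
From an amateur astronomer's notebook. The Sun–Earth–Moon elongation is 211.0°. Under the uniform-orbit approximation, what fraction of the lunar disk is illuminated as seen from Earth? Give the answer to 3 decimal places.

0.929

cos 211.0° = (-0.857), so f = (1 − (-0.857))/2 = 0.929.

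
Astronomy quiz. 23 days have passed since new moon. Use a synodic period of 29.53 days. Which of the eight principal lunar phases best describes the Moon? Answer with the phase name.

At 23/29.53 of the cycle, θ ≈ 280° — the last quarter range.

last quarter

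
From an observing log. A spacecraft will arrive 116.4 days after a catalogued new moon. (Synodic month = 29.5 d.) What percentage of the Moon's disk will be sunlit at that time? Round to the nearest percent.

116.4/29.5 = 3.946 lunations, so 3 complete cycles and 27.90 d into the next.
The Moon has covered 27.90/29.5 of its cycle, so θ ≈ 360° × 27.90/29.5 = 340.5°.
With cos θ = 0.942, the lit fraction is (1 − 0.942)/2 ≈ 0.029, so 3%.

3%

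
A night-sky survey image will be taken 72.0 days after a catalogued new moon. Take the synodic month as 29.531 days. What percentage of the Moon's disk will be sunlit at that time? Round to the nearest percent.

Reduce mod P: 72.0 − 2×29.531 = 12.94 d into the current lunation.
The Moon has covered 12.94/29.531 of its cycle, so θ ≈ 360° × 12.94/29.531 = 157.7°.
Illuminated fraction = (1 − cos 157.7°)/2 = (1 − (-0.925))/2 ≈ 0.963, so 96%.

96%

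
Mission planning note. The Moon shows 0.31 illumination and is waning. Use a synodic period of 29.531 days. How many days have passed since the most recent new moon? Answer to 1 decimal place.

Invert f = (1 − cos θ)/2 to get cos θ = 1 − 2(0.31) = 0.380, hence θ₀ = arccos 0.380 = 67.7°.
Since the Moon is past full (waning), take the reflex angle: θ = 360° − 67.7° = 292.3°.
That fraction of the synodic month is 292.3/360 × 29.531 d ≈ 23.98 d.

24.0 days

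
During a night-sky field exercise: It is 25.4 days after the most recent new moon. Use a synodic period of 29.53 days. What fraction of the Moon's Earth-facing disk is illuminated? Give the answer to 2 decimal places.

The Moon has covered 25.4/29.53 of its cycle, so θ ≈ 360° × 25.4/29.53 = 309.7°.
cos 309.7° = 0.638, so f = (1 − 0.638)/2 = 0.181.

0.18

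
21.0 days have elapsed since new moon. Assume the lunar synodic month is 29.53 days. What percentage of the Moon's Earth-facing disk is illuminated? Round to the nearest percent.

Phase angle: θ = 360°·(21.0 d)/(29.53 d) = 256.0°.
With cos θ = (-0.242), the lit fraction is (1 − (-0.242))/2 ≈ 0.621, so 62%.

62%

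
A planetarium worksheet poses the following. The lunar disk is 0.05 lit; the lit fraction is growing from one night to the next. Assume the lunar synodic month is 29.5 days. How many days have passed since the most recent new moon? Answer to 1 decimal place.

Invert f = (1 − cos θ)/2 to get cos θ = 1 − 2(0.05) = 0.900, hence θ₀ = arccos 0.900 = 25.8°.
Before full moon the principal value applies: θ = 25.8°.
At 360°/29.5 d per day, 25.8° corresponds to 2.12 days.

2.1 days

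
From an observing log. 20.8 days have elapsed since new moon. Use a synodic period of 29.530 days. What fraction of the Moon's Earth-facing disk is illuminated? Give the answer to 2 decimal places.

The Moon has covered 20.8/29.530 of its cycle, so θ ≈ 360° × 20.8/29.530 = 253.6°.
Illuminated fraction = (1 − cos 253.6°)/2 = (1 − (-0.283))/2 ≈ 0.641.

0.64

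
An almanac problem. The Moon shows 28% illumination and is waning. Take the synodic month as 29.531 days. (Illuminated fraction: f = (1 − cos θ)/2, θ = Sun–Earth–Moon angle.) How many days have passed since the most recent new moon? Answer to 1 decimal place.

Invert f = (1 − cos θ)/2 to get cos θ = 1 − 2(0.28) = 0.440, hence θ₀ = arccos 0.440 = 63.9°.
Since the Moon is past full (waning), take the reflex angle: θ = 360° − 63.9° = 296.1°.
That fraction of the synodic month is 296.1/360 × 29.531 d ≈ 24.29 d.

24.3 days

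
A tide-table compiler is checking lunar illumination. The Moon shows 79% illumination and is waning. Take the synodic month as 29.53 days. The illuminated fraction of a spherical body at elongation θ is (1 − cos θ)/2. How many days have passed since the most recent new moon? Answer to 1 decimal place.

From f = (1 − cos θ)/2: cos θ = 1 − 2×0.79 = -0.580; arccos → 125.5°.
Since the Moon is past full (waning), take the reflex angle: θ = 360° − 125.5° = 234.5°.
Age = 29.53 × 234.5°/360° ≈ 19.24 days.

19.2 days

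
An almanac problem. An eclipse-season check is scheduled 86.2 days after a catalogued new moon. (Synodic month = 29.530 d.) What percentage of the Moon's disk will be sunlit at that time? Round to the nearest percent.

Reduce mod P: 86.2 − 2×29.530 = 27.14 d into the current lunation.
The Moon has covered 27.14/29.530 of its cycle, so θ ≈ 360° × 27.14/29.530 = 330.9°.
cos 330.9° = 0.873, so f = (1 − 0.873)/2 = 0.063, so 6%.

6%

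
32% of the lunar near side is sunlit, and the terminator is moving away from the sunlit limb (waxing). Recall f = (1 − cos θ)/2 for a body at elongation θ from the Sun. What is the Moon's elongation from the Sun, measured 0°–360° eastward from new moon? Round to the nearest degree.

From f = (1 − cos θ)/2: cos θ = 1 − 2×0.32 = 0.360; arccos → 68.9°.
Waxing ⇒ before full, so θ = 68.9°.

69°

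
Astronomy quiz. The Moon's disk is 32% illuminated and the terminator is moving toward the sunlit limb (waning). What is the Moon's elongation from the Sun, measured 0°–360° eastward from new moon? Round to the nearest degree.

291°

From f = (1 − cos θ)/2: cos θ = 1 − 2×0.32 = 0.360; arccos → 68.9°.
Since the Moon is past full (waning), take the reflex angle: θ = 360° − 68.9° = 291.1°.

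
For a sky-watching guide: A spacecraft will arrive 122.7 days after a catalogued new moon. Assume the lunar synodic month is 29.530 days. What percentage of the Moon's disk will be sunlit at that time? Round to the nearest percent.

22%

Reduce mod P: 122.7 − 4×29.530 = 4.58 d into the current lunation.
Elongation θ = 360° × 4.58/29.530 ≈ 55.8°.
Illuminated fraction = (1 − cos 55.8°)/2 = (1 − 0.562)/2 ≈ 0.219, so 22%.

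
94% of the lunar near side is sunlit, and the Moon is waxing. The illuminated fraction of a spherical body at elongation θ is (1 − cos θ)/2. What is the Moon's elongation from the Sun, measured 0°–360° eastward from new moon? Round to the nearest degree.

152°

cos θ = 1 − 2f = -0.880, giving a principal value of 151.6°.
The Moon is waxing (0°–180°), so θ = 151.6° directly.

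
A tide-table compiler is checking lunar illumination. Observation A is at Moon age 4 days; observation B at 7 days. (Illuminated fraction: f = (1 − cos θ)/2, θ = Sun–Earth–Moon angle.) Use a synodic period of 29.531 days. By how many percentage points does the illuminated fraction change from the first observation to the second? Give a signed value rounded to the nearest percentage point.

+29 pp

θ₁ = 360° × 4/29.531 = 48.8°, f₁ = (1 − cos θ₁)/2 = 0.170.
θ₂ = 360° × 7/29.531 = 85.3°, f₂ = (1 − cos θ₂)/2 = 0.459.
Change = f₂ − f₁ = +0.289 → +29 percentage points.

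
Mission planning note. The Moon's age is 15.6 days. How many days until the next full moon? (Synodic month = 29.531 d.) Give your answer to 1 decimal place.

Full moon is 0.5 of the way through the cycle: age 0.5 × 29.531 = 14.765 d.
Already past this cycle's full moon; the next is at 14.765 + 29.531 = 44.296 d, so 44.296 − 15.6 = 28.697 days.

28.7 days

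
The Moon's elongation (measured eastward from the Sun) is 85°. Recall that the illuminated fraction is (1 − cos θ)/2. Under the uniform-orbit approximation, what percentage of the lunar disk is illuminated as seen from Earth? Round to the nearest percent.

46%

f = (1 − cos 85°)/2 = (1 − 0.087)/2 ≈ 0.456, i.e. 46%.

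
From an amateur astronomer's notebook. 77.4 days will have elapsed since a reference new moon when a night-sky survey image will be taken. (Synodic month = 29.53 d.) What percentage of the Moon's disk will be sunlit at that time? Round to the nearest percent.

Reduce mod P: 77.4 − 2×29.53 = 18.34 d into the current lunation.
Phase angle: θ = 360°·(18.34 d)/(29.53 d) = 223.6°.
cos 223.6° = (-0.724), so f = (1 − (-0.724))/2 = 0.862, so 86%.

86%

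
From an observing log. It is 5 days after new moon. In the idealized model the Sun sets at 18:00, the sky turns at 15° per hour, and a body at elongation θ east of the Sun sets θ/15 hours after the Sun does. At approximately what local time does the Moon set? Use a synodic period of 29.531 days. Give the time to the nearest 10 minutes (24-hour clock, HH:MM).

Elongation θ = 360° × 5/29.531 ≈ 61.0°.
Delay after the Sun = 61.0° / (15°/h) ≈ 4.06 h.
18:00 + 4.064 h ≈ 22:04 → 22:00 to the nearest ten minutes.

22:00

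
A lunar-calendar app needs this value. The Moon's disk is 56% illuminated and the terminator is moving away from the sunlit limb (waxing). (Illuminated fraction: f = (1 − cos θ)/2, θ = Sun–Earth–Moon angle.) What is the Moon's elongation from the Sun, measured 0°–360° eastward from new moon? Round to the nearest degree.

97°

From f = (1 − cos θ)/2: cos θ = 1 − 2×0.56 = -0.120; arccos → 96.9°.
Waxing ⇒ before full, so θ = 96.9°.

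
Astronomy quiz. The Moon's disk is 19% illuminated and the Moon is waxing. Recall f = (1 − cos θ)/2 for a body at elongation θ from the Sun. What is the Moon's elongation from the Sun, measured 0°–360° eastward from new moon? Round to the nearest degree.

From f = (1 − cos θ)/2: cos θ = 1 − 2×0.19 = 0.620; arccos → 51.7°.
Waxing ⇒ before full, so θ = 51.7°.

52°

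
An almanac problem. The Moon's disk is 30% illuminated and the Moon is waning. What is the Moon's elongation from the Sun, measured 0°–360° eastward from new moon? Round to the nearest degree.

cos θ = 1 − 2f = 0.400, giving a principal value of 66.4°.
Since the Moon is past full (waning), take the reflex angle: θ = 360° − 66.4° = 293.6°.

294°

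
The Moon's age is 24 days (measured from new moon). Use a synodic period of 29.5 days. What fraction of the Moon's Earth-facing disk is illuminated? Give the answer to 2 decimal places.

Phase angle: θ = 360°·(24 d)/(29.5 d) = 292.9°.
Illuminated fraction = (1 − cos 292.9°)/2 = (1 − 0.389)/2 ≈ 0.306.

0.31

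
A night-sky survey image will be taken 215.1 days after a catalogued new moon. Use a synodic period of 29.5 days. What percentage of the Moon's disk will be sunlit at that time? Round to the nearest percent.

63%

215.1/29.5 = 7.292 lunations, so 7 complete cycles and 8.60 d into the next.
Phase angle: θ = 360°·(8.60 d)/(29.5 d) = 104.9°.
cos 104.9° = (-0.258), so f = (1 − (-0.258))/2 = 0.629, so 63%.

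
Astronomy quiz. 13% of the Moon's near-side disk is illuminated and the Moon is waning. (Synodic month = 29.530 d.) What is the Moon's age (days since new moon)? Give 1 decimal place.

Invert f = (1 − cos θ)/2 to get cos θ = 1 − 2(0.13) = 0.740, hence θ₀ = arccos 0.740 = 42.3°.
Since the Moon is past full (waning), take the reflex angle: θ = 360° − 42.3° = 317.7°.
At 360°/29.530 d per day, 317.7° corresponds to 26.06 days.

26.1 days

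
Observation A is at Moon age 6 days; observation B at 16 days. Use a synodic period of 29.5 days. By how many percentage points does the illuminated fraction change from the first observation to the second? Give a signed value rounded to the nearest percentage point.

θ₁ = 360° × 6/29.5 = 73.2°, f₁ = (1 − cos θ₁)/2 = 0.356.
θ₂ = 360° × 16/29.5 = 195.3°, f₂ = (1 − cos θ₂)/2 = 0.982.
Change = f₂ − f₁ = +0.627 → +63 percentage points.

+63 percentage points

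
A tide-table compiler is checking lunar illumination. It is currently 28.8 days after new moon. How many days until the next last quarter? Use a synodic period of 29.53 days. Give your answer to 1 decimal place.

22.9 days

Last quarter is 0.75 of the way through the cycle: age 0.75 × 29.53 = 22.148 d.
This lunation's last quarter (22.148 d) has passed, so add one period: 51.678 − 28.8 = 22.878 days.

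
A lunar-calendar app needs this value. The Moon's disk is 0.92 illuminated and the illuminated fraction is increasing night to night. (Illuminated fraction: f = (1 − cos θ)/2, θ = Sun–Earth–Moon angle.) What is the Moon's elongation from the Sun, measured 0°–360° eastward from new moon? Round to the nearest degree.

147°

From f = (1 − cos θ)/2: cos θ = 1 − 2×0.92 = -0.840; arccos → 147.1°.
Waxing ⇒ before full, so θ = 147.1°.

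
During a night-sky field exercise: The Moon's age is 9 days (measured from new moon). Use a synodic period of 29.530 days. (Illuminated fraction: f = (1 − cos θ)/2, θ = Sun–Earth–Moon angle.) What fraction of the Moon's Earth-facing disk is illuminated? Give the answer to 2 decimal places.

0.67

Elongation θ = 360° × 9/29.530 ≈ 109.7°.
Illuminated fraction = (1 − cos 109.7°)/2 = (1 − (-0.337))/2 ≈ 0.669.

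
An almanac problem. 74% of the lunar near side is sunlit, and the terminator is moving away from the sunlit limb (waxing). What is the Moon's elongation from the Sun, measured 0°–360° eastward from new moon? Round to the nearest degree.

Invert f = (1 − cos θ)/2 to get cos θ = 1 − 2(0.74) = -0.480, hence θ₀ = arccos -0.480 = 118.7°.
Waxing ⇒ before full, so θ = 118.7°.

119°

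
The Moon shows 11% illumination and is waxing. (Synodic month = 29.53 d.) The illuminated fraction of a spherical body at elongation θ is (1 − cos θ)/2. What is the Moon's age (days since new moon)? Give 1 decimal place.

Invert f = (1 − cos θ)/2 to get cos θ = 1 − 2(0.11) = 0.780, hence θ₀ = arccos 0.780 = 38.7°.
Waxing ⇒ before full, so θ = 38.7°.
That fraction of the synodic month is 38.7/360 × 29.53 d ≈ 3.18 d.

3.2 days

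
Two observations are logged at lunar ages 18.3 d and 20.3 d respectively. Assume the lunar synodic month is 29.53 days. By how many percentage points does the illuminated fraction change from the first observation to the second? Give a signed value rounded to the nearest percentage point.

-17 percentage points

θ₁ = 360° × 18.3/29.53 = 223.1°, f₁ = (1 − cos θ₁)/2 = 0.865.
θ₂ = 360° × 20.3/29.53 = 247.5°, f₂ = (1 − cos θ₂)/2 = 0.692.
Change = f₂ − f₁ = -0.174 → -17 percentage points.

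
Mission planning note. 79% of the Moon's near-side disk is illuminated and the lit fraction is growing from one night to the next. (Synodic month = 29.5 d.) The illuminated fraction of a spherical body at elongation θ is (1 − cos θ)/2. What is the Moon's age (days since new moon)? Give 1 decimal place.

cos θ = 1 − 2f = -0.580, giving a principal value of 125.5°.
The Moon is waxing (0°–180°), so θ = 125.5° directly.
At 360°/29.5 d per day, 125.5° corresponds to 10.28 days.

10.3 days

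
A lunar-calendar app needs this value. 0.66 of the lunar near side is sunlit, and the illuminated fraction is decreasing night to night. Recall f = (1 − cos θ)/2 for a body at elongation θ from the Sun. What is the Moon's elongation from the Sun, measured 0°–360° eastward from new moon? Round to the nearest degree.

251°

From f = (1 − cos θ)/2: cos θ = 1 − 2×0.66 = -0.320; arccos → 108.7°.
Since the Moon is past full (waning), take the reflex angle: θ = 360° − 108.7° = 251.3°.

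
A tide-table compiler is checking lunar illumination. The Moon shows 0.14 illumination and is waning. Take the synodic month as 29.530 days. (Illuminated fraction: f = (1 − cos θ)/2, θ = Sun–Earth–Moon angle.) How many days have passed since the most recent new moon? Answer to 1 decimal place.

Invert f = (1 − cos θ)/2 to get cos θ = 1 − 2(0.14) = 0.720, hence θ₀ = arccos 0.720 = 43.9°.
Since the Moon is past full (waning), take the reflex angle: θ = 360° − 43.9° = 316.1°.
At 360°/29.530 d per day, 316.1° corresponds to 25.93 days.

25.9 days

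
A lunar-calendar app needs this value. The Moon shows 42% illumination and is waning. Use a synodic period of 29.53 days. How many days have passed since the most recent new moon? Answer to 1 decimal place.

22.9 days

cos θ = 1 − 2f = 0.160, giving a principal value of 80.8°.
Waning ⇒ past full, so θ = 360° − 80.8° = 279.2°.
That fraction of the synodic month is 279.2/360 × 29.53 d ≈ 22.90 d.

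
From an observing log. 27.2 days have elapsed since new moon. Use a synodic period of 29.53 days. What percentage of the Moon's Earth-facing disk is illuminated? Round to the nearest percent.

6%

Phase angle: θ = 360°·(27.2 d)/(29.53 d) = 331.6°.
With cos θ = 0.880, the lit fraction is (1 − 0.880)/2 ≈ 0.060, so 6%.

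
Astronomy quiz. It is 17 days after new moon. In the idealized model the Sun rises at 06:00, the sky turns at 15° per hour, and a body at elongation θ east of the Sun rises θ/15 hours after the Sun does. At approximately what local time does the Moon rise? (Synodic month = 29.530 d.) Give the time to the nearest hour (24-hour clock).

Elongation θ = 360° × 17/29.530 ≈ 207.2°.
The Moon trails the Sun by θ/15 = 207.2/15 ≈ 13.82 hours.
06:00 + 13.82 h ≈ 19:49 → 20:00 to the nearest hour.

20:00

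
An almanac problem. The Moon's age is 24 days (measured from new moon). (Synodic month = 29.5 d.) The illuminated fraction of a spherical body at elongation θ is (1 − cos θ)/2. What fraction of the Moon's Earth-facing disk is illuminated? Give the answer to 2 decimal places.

The Moon has covered 24/29.5 of its cycle, so θ ≈ 360° × 24/29.5 = 292.9°.
With cos θ = 0.389, the lit fraction is (1 − 0.389)/2 ≈ 0.306.

0.31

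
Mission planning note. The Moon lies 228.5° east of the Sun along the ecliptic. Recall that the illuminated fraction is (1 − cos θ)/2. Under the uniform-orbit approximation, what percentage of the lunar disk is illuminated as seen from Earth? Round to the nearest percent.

83%

Half-versine of 228.5°: (1 − (-0.663))/2 = 0.831, i.e. 83%.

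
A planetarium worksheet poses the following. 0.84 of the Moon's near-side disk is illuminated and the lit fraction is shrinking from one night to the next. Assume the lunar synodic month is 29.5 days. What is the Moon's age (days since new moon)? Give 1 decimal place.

cos θ = 1 − 2f = -0.680, giving a principal value of 132.8°.
Waning ⇒ past full, so θ = 360° − 132.8° = 227.2°.
That fraction of the synodic month is 227.2/360 × 29.5 d ≈ 18.61 d.

18.6 days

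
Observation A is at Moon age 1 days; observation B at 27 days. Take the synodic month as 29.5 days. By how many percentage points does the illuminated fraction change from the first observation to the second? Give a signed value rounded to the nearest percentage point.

θ₁ = 360° × 1/29.5 = 12.2°, f₁ = (1 − cos θ₁)/2 = 0.011.
θ₂ = 360° × 27/29.5 = 329.5°, f₂ = (1 − cos θ₂)/2 = 0.069.
Change = f₂ − f₁ = +0.058 → +6 percentage points.

+6 percentage points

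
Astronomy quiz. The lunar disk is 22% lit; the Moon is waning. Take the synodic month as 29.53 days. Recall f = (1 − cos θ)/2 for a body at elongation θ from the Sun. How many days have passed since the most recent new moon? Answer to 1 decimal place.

cos θ = 1 − 2f = 0.560, giving a principal value of 55.9°.
Waning ⇒ past full, so θ = 360° − 55.9° = 304.1°.
At 360°/29.53 d per day, 304.1° corresponds to 24.94 days.

24.9 days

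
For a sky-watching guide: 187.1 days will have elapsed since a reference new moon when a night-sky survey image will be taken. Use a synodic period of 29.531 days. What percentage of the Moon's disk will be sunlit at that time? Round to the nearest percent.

76%

187.1/29.531 = 6.336 lunations, so 6 complete cycles and 9.91 d into the next.
Phase angle: θ = 360°·(9.91 d)/(29.531 d) = 120.9°.
cos 120.9° = (-0.513), so f = (1 − (-0.513))/2 = 0.756, so 76%.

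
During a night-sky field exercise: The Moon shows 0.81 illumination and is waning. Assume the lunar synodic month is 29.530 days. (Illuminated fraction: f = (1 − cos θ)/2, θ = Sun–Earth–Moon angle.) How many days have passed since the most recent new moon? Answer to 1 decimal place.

19.0 days

cos θ = 1 − 2f = -0.620, giving a principal value of 128.3°.
Waning ⇒ past full, so θ = 360° − 128.3° = 231.7°.
At 360°/29.530 d per day, 231.7° corresponds to 19.00 days.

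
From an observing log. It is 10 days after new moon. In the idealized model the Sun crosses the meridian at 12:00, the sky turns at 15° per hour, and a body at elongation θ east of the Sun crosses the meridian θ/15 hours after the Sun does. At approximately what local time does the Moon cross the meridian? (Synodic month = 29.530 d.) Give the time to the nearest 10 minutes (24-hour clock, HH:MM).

Elongation θ = 360° × 10/29.530 ≈ 121.9°.
The Moon trails the Sun by θ/15 = 121.9/15 ≈ 8.13 hours.
12:00 + 8.127 h ≈ 20:08 → 20:10 to the nearest ten minutes.

20:10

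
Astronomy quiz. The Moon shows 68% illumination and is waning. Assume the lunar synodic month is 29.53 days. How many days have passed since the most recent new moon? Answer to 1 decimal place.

Invert f = (1 − cos θ)/2 to get cos θ = 1 − 2(0.68) = -0.360, hence θ₀ = arccos -0.360 = 111.1°.
A waning Moon lies in 180°–360°, so θ = 360° − 111.1° = 248.9°.
At 360°/29.53 d per day, 248.9° corresponds to 20.42 days.

20.4 days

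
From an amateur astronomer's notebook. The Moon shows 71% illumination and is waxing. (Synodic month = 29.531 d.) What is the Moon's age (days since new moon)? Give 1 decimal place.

9.4 days

From f = (1 − cos θ)/2: cos θ = 1 − 2×0.71 = -0.420; arccos → 114.8°.
The Moon is waxing (0°–180°), so θ = 114.8° directly.
That fraction of the synodic month is 114.8/360 × 29.531 d ≈ 9.42 d.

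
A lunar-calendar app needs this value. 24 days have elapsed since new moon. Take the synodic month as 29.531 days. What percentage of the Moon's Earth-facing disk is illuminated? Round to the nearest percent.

Phase angle: θ = 360°·(24 d)/(29.531 d) = 292.6°.
cos 292.6° = 0.384, so f = (1 − 0.384)/2 = 0.308, so 31%.

31%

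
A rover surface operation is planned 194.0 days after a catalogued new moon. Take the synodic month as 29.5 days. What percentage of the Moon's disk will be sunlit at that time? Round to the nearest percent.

94%

Reduce mod P: 194.0 − 6×29.5 = 17.00 d into the current lunation.
The Moon has covered 17.00/29.5 of its cycle, so θ ≈ 360° × 17.00/29.5 = 207.5°.
With cos θ = (-0.887), the lit fraction is (1 − (-0.887))/2 ≈ 0.944, so 94%.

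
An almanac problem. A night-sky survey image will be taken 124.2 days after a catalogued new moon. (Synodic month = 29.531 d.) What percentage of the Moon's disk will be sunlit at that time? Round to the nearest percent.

124.2/29.531 = 4.206 lunations, so 4 complete cycles and 6.08 d into the next.
Elongation θ = 360° × 6.08/29.531 ≈ 74.1°.
With cos θ = 0.274, the lit fraction is (1 − 0.274)/2 ≈ 0.363, so 36%.

36%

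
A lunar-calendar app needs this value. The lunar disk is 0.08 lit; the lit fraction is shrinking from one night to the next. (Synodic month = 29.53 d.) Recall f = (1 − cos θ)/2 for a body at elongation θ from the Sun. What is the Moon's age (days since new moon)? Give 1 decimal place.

From f = (1 − cos θ)/2: cos θ = 1 − 2×0.08 = 0.840; arccos → 32.9°.
Waning ⇒ past full, so θ = 360° − 32.9° = 327.1°.
Age = 29.53 × 327.1°/360° ≈ 26.83 days.

26.8 days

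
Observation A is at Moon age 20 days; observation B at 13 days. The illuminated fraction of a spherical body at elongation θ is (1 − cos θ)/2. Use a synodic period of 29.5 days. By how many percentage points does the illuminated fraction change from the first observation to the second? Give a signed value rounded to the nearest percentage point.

θ₁ = 360° × 20/29.5 = 244.1°, f₁ = (1 − cos θ₁)/2 = 0.719.
θ₂ = 360° × 13/29.5 = 158.6°, f₂ = (1 − cos θ₂)/2 = 0.966.
Change = f₂ − f₁ = +0.247 → +25 percentage points.

+25 percentage points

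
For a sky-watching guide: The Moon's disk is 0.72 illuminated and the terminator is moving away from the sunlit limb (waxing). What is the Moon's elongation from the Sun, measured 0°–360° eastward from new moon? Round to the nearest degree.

cos θ = 1 − 2f = -0.440, giving a principal value of 116.1°.
Before full moon the principal value applies: θ = 116.1°.

116°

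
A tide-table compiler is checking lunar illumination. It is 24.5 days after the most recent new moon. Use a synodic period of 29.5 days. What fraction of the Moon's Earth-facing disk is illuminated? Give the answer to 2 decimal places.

Phase angle: θ = 360°·(24.5 d)/(29.5 d) = 299.0°.
Illuminated fraction = (1 − cos 299.0°)/2 = (1 − 0.485)/2 ≈ 0.258.

0.26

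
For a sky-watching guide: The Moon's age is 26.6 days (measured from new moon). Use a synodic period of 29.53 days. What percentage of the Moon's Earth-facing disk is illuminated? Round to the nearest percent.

9%

Phase angle: θ = 360°·(26.6 d)/(29.53 d) = 324.3°.
Illuminated fraction = (1 − cos 324.3°)/2 = (1 − 0.812)/2 ≈ 0.094, so 9%.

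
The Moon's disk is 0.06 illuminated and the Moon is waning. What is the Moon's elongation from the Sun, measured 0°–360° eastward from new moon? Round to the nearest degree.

332°

From f = (1 − cos θ)/2: cos θ = 1 − 2×0.06 = 0.880; arccos → 28.4°.
Since the Moon is past full (waning), take the reflex angle: θ = 360° − 28.4° = 331.6°.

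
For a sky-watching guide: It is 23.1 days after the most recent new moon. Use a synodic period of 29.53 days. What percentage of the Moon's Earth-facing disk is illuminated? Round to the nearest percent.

Elongation θ = 360° × 23.1/29.53 ≈ 281.6°.
Illuminated fraction = (1 − cos 281.6°)/2 = (1 − 0.201)/2 ≈ 0.399, so 40%.

40%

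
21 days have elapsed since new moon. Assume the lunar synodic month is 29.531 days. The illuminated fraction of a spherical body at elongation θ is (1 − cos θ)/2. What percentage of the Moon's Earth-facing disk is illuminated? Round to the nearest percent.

Phase angle: θ = 360°·(21 d)/(29.531 d) = 256.0°.
Illuminated fraction = (1 − cos 256.0°)/2 = (1 − (-0.242))/2 ≈ 0.621, so 62%.

62%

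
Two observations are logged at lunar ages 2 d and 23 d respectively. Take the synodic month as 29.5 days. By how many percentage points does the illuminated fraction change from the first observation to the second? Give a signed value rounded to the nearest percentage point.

θ₁ = 360° × 2/29.5 = 24.4°, f₁ = (1 − cos θ₁)/2 = 0.045.
θ₂ = 360° × 23/29.5 = 280.7°, f₂ = (1 − cos θ₂)/2 = 0.407.
Change = f₂ − f₁ = +0.363 → +36 percentage points.

+36 percentage points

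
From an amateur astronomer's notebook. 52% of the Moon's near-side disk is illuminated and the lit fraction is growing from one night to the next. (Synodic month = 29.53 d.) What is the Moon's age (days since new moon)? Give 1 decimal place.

7.6 days

From f = (1 − cos θ)/2: cos θ = 1 − 2×0.52 = -0.040; arccos → 92.3°.
Waxing ⇒ before full, so θ = 92.3°.
That fraction of the synodic month is 92.3/360 × 29.53 d ≈ 7.57 d.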